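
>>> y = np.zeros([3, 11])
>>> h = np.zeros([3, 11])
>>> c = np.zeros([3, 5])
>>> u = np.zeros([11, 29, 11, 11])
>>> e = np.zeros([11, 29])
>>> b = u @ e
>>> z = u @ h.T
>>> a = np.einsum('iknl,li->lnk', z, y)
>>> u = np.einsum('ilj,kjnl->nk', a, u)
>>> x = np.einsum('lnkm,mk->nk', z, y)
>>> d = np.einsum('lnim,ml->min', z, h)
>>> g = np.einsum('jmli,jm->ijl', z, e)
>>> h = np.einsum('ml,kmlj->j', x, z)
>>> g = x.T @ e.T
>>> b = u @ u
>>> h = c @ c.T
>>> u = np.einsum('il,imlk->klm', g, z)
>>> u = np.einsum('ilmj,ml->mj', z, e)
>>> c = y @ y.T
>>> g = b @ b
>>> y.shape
(3, 11)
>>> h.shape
(3, 3)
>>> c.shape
(3, 3)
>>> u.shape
(11, 3)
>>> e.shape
(11, 29)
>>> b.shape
(11, 11)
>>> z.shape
(11, 29, 11, 3)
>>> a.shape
(3, 11, 29)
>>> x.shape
(29, 11)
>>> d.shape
(3, 11, 29)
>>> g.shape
(11, 11)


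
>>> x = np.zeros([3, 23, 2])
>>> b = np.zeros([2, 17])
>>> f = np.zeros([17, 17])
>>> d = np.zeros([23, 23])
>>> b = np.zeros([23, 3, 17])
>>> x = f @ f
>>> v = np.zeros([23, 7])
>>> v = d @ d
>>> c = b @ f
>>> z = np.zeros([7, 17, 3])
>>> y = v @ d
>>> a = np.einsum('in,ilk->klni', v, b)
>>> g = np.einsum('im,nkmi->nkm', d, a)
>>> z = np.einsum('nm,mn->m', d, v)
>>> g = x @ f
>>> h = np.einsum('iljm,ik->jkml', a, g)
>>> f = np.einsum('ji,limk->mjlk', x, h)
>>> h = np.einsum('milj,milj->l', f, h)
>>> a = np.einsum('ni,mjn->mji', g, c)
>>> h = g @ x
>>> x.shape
(17, 17)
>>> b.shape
(23, 3, 17)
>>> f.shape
(23, 17, 23, 3)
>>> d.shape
(23, 23)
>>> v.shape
(23, 23)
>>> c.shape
(23, 3, 17)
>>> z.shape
(23,)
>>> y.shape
(23, 23)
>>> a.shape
(23, 3, 17)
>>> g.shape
(17, 17)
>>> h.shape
(17, 17)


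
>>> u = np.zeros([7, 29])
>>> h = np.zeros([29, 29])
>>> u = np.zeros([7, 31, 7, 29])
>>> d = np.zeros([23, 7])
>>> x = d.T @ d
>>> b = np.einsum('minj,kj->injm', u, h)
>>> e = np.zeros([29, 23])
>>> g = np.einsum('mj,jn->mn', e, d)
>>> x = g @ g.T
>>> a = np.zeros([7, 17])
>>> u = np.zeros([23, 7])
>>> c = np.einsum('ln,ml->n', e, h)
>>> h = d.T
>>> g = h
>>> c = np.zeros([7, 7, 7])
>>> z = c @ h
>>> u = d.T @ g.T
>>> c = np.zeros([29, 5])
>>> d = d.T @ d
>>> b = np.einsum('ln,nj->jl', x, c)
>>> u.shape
(7, 7)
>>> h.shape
(7, 23)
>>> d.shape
(7, 7)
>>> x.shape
(29, 29)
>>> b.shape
(5, 29)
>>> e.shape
(29, 23)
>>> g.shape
(7, 23)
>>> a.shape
(7, 17)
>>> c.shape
(29, 5)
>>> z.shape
(7, 7, 23)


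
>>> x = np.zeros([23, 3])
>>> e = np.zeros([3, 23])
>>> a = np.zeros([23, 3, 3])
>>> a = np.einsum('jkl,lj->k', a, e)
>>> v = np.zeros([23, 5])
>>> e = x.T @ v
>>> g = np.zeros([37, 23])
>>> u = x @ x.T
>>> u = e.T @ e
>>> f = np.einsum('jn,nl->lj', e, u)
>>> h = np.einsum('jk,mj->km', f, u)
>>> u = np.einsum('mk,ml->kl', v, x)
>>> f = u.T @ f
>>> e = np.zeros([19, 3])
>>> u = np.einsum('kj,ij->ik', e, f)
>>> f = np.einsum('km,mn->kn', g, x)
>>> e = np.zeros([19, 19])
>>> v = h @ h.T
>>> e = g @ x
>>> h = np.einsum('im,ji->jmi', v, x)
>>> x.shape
(23, 3)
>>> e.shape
(37, 3)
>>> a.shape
(3,)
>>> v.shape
(3, 3)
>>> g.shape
(37, 23)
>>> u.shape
(3, 19)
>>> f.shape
(37, 3)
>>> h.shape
(23, 3, 3)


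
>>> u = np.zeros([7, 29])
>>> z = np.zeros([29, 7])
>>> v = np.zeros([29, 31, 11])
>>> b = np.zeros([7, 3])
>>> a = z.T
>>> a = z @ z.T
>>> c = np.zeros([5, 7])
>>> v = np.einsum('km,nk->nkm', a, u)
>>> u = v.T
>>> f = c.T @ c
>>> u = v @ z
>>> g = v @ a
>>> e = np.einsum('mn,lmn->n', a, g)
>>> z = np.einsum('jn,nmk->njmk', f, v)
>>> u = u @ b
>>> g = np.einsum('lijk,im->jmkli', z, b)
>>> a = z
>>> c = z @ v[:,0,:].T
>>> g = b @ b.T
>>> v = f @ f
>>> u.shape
(7, 29, 3)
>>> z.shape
(7, 7, 29, 29)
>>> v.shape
(7, 7)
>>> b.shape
(7, 3)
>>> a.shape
(7, 7, 29, 29)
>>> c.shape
(7, 7, 29, 7)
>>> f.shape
(7, 7)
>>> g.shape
(7, 7)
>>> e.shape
(29,)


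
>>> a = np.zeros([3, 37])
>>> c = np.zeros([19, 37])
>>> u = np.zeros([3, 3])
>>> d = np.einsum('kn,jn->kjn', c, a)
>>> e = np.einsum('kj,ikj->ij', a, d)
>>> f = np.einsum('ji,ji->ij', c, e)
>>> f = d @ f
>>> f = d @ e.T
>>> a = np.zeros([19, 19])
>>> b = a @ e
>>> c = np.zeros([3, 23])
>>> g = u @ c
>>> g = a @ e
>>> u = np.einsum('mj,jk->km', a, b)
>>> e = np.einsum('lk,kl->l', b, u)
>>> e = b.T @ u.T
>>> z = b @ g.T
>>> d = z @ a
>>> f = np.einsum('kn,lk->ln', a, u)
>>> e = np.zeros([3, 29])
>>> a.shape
(19, 19)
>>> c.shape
(3, 23)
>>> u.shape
(37, 19)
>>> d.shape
(19, 19)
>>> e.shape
(3, 29)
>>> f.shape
(37, 19)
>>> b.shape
(19, 37)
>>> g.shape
(19, 37)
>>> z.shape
(19, 19)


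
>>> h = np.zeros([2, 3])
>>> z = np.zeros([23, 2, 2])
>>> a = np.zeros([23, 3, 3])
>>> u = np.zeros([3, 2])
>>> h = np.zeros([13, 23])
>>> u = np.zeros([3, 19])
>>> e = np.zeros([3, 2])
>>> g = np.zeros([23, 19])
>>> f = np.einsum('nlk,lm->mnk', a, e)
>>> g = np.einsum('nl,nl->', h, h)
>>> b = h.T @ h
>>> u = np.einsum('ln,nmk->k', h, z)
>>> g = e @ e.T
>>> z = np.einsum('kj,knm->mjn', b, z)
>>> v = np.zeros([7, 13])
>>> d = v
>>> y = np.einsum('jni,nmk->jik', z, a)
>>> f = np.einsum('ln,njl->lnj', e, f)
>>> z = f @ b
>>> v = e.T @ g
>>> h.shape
(13, 23)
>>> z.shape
(3, 2, 23)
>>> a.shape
(23, 3, 3)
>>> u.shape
(2,)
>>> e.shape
(3, 2)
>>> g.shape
(3, 3)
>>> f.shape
(3, 2, 23)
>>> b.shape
(23, 23)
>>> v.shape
(2, 3)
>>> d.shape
(7, 13)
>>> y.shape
(2, 2, 3)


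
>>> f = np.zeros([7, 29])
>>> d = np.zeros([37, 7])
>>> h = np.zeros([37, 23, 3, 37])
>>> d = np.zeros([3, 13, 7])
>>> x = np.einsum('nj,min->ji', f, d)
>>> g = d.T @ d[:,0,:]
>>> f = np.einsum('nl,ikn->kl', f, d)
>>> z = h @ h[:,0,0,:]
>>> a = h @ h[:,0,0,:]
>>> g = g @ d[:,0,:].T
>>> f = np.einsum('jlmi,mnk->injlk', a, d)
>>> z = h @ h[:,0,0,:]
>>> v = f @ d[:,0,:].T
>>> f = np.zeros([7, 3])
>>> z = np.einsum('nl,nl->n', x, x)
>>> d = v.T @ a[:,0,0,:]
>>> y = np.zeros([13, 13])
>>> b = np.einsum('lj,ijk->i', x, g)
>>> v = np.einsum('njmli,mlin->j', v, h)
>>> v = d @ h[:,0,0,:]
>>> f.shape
(7, 3)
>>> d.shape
(3, 23, 37, 13, 37)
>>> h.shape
(37, 23, 3, 37)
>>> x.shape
(29, 13)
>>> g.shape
(7, 13, 3)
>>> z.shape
(29,)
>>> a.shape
(37, 23, 3, 37)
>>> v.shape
(3, 23, 37, 13, 37)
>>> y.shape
(13, 13)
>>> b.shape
(7,)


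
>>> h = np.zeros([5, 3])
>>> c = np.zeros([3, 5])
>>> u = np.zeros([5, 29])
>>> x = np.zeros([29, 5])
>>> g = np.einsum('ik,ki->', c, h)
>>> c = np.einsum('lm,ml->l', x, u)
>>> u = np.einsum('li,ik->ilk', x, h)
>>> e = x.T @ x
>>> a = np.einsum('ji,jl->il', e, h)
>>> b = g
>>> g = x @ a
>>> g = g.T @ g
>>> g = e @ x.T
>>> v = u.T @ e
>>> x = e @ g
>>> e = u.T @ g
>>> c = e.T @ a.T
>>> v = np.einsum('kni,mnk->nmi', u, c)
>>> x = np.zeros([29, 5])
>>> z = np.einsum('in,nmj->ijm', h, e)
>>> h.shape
(5, 3)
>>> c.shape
(29, 29, 5)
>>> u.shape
(5, 29, 3)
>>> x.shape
(29, 5)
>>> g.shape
(5, 29)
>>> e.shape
(3, 29, 29)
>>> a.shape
(5, 3)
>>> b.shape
()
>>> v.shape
(29, 29, 3)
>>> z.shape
(5, 29, 29)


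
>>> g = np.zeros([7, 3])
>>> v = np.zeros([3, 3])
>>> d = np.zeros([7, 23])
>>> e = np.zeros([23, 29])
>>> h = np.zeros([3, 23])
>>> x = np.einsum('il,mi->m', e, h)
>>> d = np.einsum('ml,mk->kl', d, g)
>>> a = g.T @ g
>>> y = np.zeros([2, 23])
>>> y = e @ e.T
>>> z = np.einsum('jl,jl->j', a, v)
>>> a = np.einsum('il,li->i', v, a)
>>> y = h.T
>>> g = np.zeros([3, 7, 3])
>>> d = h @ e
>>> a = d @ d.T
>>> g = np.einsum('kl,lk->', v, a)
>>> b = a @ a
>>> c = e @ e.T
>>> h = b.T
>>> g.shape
()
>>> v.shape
(3, 3)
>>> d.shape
(3, 29)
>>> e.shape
(23, 29)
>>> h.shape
(3, 3)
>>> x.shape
(3,)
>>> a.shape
(3, 3)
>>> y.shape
(23, 3)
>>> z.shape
(3,)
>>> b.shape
(3, 3)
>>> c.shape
(23, 23)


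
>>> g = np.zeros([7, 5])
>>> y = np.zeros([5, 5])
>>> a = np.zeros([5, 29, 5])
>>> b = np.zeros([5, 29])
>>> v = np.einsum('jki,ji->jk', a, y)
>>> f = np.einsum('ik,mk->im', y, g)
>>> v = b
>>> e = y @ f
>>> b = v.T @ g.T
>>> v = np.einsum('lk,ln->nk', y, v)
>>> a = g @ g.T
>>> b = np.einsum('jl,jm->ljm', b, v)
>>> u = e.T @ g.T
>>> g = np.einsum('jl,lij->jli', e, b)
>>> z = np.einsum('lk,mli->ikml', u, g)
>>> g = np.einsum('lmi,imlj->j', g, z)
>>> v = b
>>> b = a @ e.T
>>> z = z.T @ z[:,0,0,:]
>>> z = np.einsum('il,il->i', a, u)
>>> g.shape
(7,)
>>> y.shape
(5, 5)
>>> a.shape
(7, 7)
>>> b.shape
(7, 5)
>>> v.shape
(7, 29, 5)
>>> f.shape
(5, 7)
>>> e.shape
(5, 7)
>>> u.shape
(7, 7)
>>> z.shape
(7,)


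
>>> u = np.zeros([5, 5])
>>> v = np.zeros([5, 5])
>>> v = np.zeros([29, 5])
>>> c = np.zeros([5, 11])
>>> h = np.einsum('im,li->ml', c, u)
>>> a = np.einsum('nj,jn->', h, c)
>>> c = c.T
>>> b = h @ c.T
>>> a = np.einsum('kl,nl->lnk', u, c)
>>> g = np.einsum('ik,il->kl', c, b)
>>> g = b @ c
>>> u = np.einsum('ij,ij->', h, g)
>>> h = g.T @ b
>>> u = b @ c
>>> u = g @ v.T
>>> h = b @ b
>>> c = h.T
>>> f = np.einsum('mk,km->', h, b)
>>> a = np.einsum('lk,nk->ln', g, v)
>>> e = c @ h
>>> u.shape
(11, 29)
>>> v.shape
(29, 5)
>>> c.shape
(11, 11)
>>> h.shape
(11, 11)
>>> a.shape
(11, 29)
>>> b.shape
(11, 11)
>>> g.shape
(11, 5)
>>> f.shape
()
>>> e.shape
(11, 11)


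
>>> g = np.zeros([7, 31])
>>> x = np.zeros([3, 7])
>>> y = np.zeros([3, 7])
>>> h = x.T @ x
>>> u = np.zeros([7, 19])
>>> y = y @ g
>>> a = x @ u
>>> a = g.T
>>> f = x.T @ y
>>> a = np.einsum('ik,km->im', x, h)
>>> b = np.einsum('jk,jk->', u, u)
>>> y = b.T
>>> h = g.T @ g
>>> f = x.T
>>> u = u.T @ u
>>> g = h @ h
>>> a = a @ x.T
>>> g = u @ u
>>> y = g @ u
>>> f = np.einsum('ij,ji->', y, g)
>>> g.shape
(19, 19)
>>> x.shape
(3, 7)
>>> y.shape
(19, 19)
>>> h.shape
(31, 31)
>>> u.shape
(19, 19)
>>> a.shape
(3, 3)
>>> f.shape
()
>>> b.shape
()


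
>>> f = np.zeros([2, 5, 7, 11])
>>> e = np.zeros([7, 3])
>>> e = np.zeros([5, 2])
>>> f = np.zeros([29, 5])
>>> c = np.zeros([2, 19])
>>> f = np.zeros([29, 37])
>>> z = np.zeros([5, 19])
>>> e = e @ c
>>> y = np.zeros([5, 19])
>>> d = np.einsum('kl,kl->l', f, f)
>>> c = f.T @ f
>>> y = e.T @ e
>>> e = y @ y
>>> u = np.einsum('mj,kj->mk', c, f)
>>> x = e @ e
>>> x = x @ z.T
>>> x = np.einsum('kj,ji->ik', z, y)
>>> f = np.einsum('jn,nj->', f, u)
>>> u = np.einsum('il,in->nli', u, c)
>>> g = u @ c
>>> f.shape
()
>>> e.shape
(19, 19)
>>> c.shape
(37, 37)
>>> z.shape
(5, 19)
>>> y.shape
(19, 19)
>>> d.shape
(37,)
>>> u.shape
(37, 29, 37)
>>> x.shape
(19, 5)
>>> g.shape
(37, 29, 37)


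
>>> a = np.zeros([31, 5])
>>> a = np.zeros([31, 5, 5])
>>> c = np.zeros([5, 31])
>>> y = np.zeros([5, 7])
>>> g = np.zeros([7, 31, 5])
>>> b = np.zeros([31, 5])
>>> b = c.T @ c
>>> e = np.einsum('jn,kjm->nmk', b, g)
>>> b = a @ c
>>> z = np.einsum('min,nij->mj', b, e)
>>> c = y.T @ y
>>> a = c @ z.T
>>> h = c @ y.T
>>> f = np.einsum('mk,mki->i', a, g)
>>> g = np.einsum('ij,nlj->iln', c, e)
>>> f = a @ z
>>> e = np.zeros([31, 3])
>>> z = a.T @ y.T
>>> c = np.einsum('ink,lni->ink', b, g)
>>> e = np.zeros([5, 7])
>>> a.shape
(7, 31)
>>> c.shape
(31, 5, 31)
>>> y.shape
(5, 7)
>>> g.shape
(7, 5, 31)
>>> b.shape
(31, 5, 31)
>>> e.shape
(5, 7)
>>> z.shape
(31, 5)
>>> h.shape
(7, 5)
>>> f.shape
(7, 7)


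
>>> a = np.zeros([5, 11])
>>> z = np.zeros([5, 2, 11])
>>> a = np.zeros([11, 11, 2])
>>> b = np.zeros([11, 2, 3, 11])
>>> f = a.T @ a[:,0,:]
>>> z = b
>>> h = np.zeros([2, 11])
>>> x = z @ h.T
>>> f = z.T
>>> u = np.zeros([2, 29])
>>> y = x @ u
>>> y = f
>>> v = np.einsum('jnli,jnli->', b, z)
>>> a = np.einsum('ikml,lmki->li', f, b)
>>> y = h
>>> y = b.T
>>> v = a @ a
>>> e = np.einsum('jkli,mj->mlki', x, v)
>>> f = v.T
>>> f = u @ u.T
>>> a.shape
(11, 11)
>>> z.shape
(11, 2, 3, 11)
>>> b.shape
(11, 2, 3, 11)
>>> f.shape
(2, 2)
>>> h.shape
(2, 11)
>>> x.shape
(11, 2, 3, 2)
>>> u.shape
(2, 29)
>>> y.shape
(11, 3, 2, 11)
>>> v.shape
(11, 11)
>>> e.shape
(11, 3, 2, 2)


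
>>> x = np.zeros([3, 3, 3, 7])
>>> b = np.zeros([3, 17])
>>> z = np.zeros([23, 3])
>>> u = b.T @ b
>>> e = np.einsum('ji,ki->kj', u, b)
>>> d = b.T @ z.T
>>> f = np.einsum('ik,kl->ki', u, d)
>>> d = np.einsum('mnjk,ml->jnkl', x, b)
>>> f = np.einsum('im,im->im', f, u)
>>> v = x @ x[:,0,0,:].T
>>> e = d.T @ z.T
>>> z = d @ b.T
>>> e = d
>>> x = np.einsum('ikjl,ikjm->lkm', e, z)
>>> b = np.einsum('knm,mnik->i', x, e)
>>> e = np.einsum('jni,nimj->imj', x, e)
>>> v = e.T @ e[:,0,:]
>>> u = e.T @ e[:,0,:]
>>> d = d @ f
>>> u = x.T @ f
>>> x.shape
(17, 3, 3)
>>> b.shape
(7,)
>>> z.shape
(3, 3, 7, 3)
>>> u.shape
(3, 3, 17)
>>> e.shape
(3, 7, 17)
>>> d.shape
(3, 3, 7, 17)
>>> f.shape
(17, 17)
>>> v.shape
(17, 7, 17)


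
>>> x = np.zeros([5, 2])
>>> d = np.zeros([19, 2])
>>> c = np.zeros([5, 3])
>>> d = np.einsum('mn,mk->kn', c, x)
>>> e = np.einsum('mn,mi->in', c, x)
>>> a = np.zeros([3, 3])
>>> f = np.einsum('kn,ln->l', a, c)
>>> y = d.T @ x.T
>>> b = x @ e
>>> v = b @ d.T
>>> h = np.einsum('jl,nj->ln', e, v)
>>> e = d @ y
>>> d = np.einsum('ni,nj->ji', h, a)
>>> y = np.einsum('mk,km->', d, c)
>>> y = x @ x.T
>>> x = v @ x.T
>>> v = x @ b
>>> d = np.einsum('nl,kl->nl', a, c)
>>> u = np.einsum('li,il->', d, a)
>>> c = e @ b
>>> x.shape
(5, 5)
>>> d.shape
(3, 3)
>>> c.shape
(2, 3)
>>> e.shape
(2, 5)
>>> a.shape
(3, 3)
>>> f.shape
(5,)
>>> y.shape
(5, 5)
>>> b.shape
(5, 3)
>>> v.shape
(5, 3)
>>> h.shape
(3, 5)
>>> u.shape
()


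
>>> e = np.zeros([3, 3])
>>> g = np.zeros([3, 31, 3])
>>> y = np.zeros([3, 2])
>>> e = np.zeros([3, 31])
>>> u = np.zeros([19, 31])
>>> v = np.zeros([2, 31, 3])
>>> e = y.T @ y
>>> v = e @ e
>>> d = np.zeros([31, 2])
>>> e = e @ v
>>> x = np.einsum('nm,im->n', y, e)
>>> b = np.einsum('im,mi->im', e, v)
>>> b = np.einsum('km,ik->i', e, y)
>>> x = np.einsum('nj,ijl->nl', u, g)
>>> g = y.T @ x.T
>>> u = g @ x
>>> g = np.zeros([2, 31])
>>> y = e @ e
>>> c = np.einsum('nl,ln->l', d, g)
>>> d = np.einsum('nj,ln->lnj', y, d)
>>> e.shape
(2, 2)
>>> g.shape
(2, 31)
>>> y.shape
(2, 2)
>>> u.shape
(2, 3)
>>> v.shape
(2, 2)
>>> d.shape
(31, 2, 2)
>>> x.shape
(19, 3)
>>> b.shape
(3,)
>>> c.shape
(2,)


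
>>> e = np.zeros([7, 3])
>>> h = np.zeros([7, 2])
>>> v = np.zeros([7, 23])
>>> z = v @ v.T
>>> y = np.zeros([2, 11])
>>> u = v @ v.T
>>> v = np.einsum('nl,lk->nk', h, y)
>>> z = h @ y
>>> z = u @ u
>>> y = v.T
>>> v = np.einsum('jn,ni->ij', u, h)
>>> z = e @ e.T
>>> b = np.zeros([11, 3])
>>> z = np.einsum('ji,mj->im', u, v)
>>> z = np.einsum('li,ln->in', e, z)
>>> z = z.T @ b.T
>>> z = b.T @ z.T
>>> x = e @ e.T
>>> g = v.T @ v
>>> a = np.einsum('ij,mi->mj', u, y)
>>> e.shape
(7, 3)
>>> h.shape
(7, 2)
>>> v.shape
(2, 7)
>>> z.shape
(3, 2)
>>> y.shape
(11, 7)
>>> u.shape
(7, 7)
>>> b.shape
(11, 3)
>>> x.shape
(7, 7)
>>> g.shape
(7, 7)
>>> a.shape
(11, 7)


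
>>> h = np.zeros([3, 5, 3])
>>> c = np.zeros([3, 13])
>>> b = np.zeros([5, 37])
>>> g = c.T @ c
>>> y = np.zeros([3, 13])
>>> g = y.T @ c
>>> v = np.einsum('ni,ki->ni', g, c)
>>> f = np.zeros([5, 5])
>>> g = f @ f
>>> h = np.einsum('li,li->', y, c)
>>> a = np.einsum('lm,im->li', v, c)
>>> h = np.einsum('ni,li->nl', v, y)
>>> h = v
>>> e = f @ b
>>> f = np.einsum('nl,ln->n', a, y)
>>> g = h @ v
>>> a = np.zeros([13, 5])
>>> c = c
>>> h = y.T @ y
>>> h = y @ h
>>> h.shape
(3, 13)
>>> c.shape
(3, 13)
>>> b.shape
(5, 37)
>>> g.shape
(13, 13)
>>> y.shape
(3, 13)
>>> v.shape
(13, 13)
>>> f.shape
(13,)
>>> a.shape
(13, 5)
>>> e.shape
(5, 37)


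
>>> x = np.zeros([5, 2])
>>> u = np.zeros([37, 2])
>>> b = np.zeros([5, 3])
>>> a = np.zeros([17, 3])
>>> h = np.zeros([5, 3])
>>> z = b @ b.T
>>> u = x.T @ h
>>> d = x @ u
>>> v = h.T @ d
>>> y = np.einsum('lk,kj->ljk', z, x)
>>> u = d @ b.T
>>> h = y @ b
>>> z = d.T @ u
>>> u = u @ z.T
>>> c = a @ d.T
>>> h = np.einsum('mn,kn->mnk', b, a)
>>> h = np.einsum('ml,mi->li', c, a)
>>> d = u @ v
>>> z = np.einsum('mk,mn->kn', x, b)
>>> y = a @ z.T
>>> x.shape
(5, 2)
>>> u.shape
(5, 3)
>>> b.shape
(5, 3)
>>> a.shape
(17, 3)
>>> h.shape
(5, 3)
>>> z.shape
(2, 3)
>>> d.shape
(5, 3)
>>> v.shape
(3, 3)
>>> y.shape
(17, 2)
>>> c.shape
(17, 5)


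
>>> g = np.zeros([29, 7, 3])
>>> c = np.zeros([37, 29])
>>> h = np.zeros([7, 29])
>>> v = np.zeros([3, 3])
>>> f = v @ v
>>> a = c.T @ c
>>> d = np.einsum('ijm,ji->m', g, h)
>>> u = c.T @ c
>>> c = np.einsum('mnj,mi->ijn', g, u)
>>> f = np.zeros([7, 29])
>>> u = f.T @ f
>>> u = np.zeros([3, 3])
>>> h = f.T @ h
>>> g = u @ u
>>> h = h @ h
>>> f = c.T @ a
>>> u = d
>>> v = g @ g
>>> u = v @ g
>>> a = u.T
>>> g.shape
(3, 3)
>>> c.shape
(29, 3, 7)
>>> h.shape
(29, 29)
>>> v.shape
(3, 3)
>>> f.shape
(7, 3, 29)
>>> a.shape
(3, 3)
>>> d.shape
(3,)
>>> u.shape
(3, 3)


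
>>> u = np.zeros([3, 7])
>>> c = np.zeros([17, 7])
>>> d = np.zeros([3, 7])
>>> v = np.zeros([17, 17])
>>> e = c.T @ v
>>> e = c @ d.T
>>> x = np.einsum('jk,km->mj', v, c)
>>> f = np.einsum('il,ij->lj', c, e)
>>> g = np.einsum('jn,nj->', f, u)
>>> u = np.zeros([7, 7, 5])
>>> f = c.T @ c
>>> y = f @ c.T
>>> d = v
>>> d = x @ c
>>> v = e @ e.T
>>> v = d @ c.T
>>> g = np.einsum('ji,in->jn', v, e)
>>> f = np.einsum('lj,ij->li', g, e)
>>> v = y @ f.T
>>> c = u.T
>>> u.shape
(7, 7, 5)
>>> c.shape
(5, 7, 7)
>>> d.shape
(7, 7)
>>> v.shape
(7, 7)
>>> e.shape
(17, 3)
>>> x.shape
(7, 17)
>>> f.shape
(7, 17)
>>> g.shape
(7, 3)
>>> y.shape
(7, 17)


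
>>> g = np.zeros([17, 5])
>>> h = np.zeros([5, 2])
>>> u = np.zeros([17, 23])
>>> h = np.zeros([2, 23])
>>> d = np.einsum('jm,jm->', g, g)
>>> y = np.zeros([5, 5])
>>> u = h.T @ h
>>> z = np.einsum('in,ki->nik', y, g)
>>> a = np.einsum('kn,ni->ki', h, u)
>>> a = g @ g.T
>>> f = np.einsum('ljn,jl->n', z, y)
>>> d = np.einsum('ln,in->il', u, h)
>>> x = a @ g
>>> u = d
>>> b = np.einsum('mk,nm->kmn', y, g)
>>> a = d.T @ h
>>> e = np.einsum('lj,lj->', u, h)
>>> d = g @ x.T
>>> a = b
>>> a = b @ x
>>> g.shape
(17, 5)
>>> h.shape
(2, 23)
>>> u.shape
(2, 23)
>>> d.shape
(17, 17)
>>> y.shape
(5, 5)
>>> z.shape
(5, 5, 17)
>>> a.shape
(5, 5, 5)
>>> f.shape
(17,)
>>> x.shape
(17, 5)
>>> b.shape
(5, 5, 17)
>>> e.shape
()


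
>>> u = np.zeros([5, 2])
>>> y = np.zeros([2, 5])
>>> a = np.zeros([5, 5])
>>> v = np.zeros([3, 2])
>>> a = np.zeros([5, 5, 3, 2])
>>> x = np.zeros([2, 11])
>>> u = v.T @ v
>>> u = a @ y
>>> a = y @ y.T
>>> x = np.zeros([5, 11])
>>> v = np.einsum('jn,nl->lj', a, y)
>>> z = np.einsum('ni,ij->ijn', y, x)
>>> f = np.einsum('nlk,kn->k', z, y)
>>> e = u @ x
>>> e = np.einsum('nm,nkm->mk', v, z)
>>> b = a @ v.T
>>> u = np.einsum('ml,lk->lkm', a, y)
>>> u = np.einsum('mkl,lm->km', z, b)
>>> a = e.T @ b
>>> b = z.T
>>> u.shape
(11, 5)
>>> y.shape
(2, 5)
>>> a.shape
(11, 5)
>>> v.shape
(5, 2)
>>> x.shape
(5, 11)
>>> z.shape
(5, 11, 2)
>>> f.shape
(2,)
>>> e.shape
(2, 11)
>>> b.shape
(2, 11, 5)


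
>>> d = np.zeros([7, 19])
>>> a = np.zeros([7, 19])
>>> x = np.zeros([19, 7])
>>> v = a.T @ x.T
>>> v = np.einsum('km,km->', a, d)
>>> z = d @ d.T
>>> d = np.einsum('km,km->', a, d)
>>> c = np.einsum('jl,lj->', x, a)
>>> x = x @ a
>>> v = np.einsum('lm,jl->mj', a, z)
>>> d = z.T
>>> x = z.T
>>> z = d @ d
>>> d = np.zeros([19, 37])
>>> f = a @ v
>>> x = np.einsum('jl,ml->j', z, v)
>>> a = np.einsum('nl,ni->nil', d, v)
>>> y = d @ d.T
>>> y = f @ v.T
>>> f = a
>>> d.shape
(19, 37)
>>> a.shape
(19, 7, 37)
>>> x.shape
(7,)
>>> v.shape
(19, 7)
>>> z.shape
(7, 7)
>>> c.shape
()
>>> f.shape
(19, 7, 37)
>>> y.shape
(7, 19)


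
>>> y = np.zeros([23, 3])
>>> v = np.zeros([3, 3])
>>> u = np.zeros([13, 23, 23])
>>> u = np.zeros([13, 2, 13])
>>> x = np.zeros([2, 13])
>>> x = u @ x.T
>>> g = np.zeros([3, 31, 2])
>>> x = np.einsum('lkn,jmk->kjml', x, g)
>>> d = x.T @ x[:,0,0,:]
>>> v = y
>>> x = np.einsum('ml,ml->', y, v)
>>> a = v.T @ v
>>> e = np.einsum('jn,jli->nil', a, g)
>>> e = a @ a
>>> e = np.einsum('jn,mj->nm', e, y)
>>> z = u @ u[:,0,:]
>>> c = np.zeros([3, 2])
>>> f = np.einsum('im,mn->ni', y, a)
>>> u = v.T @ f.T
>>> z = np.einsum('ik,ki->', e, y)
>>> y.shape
(23, 3)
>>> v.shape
(23, 3)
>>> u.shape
(3, 3)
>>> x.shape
()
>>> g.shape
(3, 31, 2)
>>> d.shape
(13, 31, 3, 13)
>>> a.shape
(3, 3)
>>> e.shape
(3, 23)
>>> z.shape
()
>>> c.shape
(3, 2)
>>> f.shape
(3, 23)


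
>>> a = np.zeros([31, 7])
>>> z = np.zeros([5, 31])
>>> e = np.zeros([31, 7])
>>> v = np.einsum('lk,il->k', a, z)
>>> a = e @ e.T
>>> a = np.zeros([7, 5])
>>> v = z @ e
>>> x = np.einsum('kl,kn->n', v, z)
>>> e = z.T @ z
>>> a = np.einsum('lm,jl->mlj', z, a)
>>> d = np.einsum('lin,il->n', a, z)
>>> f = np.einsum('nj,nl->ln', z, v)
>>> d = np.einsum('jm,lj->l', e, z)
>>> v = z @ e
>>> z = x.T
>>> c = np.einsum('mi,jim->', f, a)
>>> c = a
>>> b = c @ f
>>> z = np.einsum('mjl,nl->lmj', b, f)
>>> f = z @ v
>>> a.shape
(31, 5, 7)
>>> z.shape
(5, 31, 5)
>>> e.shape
(31, 31)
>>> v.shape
(5, 31)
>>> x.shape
(31,)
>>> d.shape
(5,)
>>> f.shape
(5, 31, 31)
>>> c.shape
(31, 5, 7)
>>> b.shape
(31, 5, 5)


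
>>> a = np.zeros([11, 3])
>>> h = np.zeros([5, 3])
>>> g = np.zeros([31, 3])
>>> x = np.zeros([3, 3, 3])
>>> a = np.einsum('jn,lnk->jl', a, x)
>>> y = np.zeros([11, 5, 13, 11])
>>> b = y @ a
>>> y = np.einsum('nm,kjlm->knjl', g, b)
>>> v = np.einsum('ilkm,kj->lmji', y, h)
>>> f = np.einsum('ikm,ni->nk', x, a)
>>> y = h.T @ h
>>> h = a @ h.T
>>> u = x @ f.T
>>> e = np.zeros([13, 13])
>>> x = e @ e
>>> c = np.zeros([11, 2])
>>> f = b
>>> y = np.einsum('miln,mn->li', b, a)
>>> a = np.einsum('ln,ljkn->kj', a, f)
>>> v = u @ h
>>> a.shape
(13, 5)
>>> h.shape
(11, 5)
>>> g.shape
(31, 3)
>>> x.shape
(13, 13)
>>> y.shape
(13, 5)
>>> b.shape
(11, 5, 13, 3)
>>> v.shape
(3, 3, 5)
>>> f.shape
(11, 5, 13, 3)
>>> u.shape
(3, 3, 11)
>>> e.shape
(13, 13)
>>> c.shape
(11, 2)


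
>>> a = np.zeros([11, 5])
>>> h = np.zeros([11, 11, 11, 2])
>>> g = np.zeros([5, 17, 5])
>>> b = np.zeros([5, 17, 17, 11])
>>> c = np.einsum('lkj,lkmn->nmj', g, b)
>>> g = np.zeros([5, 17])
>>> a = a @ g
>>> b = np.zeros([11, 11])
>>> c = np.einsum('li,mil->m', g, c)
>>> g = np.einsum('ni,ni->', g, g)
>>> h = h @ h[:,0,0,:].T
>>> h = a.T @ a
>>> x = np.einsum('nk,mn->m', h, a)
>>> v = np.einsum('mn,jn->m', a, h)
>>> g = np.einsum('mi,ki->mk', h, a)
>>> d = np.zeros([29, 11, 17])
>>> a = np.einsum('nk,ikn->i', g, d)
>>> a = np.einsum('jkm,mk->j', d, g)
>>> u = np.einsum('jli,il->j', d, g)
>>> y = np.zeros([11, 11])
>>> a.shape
(29,)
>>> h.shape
(17, 17)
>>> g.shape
(17, 11)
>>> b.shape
(11, 11)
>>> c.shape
(11,)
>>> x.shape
(11,)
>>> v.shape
(11,)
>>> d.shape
(29, 11, 17)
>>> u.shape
(29,)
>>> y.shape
(11, 11)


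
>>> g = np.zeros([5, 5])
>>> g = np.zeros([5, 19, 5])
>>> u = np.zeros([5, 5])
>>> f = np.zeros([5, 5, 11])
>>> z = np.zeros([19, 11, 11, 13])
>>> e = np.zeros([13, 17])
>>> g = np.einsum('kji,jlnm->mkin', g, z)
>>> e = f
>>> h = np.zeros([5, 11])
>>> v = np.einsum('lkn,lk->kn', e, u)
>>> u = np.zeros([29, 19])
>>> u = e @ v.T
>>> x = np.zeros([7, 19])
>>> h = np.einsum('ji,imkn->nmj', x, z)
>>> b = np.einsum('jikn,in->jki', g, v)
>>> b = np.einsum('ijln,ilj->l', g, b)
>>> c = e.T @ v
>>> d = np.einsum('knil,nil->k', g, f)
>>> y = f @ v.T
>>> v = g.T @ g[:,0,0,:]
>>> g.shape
(13, 5, 5, 11)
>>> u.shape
(5, 5, 5)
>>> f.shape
(5, 5, 11)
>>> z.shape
(19, 11, 11, 13)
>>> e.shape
(5, 5, 11)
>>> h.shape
(13, 11, 7)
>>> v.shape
(11, 5, 5, 11)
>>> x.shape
(7, 19)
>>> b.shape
(5,)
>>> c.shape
(11, 5, 11)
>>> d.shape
(13,)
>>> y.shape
(5, 5, 5)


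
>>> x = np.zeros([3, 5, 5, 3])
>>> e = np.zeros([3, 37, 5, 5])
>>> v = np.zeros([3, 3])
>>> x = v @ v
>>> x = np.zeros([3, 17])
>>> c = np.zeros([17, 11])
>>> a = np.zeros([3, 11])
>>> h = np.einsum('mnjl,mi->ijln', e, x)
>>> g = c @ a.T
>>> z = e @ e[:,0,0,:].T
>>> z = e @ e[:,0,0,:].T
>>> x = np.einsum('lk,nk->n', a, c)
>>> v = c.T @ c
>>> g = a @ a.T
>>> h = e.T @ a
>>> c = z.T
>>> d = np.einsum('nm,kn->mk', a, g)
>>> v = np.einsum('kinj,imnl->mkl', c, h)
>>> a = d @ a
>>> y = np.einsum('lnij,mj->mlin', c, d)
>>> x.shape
(17,)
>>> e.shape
(3, 37, 5, 5)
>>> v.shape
(5, 3, 11)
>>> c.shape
(3, 5, 37, 3)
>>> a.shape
(11, 11)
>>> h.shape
(5, 5, 37, 11)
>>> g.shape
(3, 3)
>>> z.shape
(3, 37, 5, 3)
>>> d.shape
(11, 3)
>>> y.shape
(11, 3, 37, 5)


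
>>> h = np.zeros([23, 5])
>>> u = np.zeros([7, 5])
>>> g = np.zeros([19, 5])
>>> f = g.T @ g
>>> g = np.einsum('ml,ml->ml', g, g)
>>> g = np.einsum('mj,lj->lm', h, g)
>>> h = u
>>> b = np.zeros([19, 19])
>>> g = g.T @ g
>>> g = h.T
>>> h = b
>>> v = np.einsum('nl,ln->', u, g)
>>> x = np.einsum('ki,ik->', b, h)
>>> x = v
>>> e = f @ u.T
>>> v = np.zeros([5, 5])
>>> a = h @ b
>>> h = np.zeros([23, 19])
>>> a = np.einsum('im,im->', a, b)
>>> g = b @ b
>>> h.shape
(23, 19)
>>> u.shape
(7, 5)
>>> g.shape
(19, 19)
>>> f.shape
(5, 5)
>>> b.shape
(19, 19)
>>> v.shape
(5, 5)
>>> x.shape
()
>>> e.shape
(5, 7)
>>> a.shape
()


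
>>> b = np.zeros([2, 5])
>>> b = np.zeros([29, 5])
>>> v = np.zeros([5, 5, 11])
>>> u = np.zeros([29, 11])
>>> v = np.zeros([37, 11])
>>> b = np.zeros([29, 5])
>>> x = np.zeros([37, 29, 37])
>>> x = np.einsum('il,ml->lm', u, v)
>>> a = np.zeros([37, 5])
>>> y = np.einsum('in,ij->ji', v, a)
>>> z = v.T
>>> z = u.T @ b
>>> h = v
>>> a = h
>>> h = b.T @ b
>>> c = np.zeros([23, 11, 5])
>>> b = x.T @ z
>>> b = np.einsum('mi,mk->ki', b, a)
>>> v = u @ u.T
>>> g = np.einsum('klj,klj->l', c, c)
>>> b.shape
(11, 5)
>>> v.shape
(29, 29)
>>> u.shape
(29, 11)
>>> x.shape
(11, 37)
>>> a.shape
(37, 11)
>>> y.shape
(5, 37)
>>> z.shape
(11, 5)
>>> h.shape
(5, 5)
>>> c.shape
(23, 11, 5)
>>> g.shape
(11,)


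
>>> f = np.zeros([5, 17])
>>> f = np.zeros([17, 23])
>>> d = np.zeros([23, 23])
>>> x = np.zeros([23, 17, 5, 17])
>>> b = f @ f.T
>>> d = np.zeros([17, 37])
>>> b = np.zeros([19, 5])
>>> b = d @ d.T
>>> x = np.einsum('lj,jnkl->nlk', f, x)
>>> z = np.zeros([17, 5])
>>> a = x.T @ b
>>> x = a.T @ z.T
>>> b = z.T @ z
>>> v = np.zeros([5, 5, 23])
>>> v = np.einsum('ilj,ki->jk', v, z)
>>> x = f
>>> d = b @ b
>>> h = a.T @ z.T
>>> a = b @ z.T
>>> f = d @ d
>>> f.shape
(5, 5)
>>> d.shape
(5, 5)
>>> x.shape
(17, 23)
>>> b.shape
(5, 5)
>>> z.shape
(17, 5)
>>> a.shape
(5, 17)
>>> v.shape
(23, 17)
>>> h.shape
(17, 17, 17)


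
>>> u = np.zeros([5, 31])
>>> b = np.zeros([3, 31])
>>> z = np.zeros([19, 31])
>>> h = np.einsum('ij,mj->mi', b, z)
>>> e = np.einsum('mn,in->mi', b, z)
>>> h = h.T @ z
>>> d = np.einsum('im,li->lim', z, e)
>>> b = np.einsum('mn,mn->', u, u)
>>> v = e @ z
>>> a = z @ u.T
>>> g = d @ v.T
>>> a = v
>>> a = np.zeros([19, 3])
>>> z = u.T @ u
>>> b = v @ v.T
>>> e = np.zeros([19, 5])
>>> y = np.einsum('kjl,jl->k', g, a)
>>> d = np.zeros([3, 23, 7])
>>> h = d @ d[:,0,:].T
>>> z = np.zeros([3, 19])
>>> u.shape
(5, 31)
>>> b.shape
(3, 3)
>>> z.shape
(3, 19)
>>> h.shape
(3, 23, 3)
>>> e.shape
(19, 5)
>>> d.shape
(3, 23, 7)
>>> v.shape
(3, 31)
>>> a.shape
(19, 3)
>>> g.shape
(3, 19, 3)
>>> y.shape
(3,)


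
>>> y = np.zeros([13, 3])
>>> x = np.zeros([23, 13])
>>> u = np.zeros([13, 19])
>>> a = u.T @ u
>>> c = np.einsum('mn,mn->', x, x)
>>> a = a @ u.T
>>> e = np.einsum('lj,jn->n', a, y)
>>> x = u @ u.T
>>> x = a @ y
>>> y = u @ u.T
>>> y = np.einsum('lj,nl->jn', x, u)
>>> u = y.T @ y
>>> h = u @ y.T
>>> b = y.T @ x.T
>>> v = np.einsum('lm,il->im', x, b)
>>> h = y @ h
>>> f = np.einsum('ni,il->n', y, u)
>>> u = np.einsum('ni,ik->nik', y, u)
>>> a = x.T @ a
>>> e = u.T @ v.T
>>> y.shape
(3, 13)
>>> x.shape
(19, 3)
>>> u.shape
(3, 13, 13)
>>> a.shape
(3, 13)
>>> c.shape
()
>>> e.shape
(13, 13, 13)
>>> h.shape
(3, 3)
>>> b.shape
(13, 19)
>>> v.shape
(13, 3)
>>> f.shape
(3,)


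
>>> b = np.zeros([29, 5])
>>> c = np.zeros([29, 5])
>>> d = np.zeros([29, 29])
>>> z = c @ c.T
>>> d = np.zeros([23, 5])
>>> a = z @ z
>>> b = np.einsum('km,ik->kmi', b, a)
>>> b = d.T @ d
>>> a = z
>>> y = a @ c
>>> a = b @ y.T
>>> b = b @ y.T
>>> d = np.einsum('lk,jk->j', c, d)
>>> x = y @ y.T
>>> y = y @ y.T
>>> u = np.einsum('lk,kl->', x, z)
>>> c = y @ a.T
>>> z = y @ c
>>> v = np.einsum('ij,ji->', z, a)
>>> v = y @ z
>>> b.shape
(5, 29)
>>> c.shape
(29, 5)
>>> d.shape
(23,)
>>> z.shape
(29, 5)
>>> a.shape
(5, 29)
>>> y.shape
(29, 29)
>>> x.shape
(29, 29)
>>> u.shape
()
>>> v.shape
(29, 5)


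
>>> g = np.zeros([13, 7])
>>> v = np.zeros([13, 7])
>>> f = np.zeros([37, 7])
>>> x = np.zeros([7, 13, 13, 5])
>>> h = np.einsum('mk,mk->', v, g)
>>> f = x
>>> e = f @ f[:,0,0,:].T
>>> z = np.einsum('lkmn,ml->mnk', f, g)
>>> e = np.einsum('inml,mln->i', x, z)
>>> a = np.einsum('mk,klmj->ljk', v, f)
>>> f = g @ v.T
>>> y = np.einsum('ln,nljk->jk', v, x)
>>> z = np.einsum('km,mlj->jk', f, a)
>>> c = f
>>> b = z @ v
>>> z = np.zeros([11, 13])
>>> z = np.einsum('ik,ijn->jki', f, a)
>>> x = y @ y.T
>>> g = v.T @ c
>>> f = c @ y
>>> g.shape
(7, 13)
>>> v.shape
(13, 7)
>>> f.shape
(13, 5)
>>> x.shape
(13, 13)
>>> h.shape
()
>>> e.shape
(7,)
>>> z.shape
(5, 13, 13)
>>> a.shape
(13, 5, 7)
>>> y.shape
(13, 5)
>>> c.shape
(13, 13)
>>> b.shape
(7, 7)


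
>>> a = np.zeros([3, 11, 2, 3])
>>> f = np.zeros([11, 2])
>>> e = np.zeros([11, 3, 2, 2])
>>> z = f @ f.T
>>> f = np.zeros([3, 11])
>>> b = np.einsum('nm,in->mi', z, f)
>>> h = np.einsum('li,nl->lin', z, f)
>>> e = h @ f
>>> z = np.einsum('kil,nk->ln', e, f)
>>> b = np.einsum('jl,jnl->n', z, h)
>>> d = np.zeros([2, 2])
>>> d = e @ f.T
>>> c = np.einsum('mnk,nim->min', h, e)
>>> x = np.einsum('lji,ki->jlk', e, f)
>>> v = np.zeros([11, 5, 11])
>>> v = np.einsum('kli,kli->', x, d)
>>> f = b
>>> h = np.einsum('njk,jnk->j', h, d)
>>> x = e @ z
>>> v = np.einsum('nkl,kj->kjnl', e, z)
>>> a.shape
(3, 11, 2, 3)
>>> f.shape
(11,)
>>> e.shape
(11, 11, 11)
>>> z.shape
(11, 3)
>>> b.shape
(11,)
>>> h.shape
(11,)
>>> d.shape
(11, 11, 3)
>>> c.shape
(11, 11, 11)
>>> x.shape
(11, 11, 3)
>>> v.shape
(11, 3, 11, 11)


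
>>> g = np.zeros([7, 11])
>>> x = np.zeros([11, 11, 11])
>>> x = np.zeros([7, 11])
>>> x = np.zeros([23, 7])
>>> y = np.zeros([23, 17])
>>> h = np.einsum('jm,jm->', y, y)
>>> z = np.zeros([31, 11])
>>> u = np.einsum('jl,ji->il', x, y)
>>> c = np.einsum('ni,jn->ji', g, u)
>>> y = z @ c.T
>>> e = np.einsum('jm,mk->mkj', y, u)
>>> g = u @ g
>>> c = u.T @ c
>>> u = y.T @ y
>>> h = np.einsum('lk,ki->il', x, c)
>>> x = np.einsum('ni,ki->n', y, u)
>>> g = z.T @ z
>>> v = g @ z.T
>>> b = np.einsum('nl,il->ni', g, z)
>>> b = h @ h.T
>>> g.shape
(11, 11)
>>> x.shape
(31,)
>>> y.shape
(31, 17)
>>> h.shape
(11, 23)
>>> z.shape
(31, 11)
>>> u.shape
(17, 17)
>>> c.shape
(7, 11)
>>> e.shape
(17, 7, 31)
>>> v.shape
(11, 31)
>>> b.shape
(11, 11)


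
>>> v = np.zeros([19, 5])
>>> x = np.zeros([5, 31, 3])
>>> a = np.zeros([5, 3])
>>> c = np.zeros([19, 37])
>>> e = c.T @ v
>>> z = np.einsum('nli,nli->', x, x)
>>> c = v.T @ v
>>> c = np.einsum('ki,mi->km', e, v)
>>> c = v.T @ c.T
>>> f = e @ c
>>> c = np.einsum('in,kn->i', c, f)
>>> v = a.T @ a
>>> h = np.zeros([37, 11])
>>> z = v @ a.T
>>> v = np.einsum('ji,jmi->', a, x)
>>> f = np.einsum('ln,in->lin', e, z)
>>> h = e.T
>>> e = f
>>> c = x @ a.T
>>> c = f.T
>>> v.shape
()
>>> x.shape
(5, 31, 3)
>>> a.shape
(5, 3)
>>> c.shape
(5, 3, 37)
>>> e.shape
(37, 3, 5)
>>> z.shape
(3, 5)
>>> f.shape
(37, 3, 5)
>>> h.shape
(5, 37)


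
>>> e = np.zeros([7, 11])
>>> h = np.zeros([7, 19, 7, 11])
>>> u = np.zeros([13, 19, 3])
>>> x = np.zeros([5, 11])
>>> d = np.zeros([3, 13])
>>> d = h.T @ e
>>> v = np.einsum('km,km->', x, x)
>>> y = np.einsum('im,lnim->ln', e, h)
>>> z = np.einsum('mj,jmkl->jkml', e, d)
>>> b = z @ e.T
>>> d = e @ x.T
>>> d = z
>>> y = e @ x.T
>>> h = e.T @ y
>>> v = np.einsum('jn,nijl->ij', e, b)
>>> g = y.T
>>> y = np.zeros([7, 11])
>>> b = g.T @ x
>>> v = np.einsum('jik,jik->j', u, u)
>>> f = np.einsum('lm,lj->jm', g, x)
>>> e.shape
(7, 11)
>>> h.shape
(11, 5)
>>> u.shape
(13, 19, 3)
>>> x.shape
(5, 11)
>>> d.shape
(11, 19, 7, 11)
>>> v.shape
(13,)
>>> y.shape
(7, 11)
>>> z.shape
(11, 19, 7, 11)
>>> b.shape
(7, 11)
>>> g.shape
(5, 7)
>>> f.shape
(11, 7)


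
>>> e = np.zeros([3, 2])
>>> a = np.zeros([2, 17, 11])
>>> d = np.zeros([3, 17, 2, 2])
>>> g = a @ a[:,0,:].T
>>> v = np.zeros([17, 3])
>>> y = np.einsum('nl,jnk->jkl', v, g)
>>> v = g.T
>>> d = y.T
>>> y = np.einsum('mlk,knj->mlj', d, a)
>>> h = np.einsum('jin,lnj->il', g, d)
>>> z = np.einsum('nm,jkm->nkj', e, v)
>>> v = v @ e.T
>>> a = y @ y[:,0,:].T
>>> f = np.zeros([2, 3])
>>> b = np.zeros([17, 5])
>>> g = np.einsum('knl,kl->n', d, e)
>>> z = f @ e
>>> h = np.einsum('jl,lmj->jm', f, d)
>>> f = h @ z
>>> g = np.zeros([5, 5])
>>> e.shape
(3, 2)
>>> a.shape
(3, 2, 3)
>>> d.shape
(3, 2, 2)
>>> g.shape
(5, 5)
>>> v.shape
(2, 17, 3)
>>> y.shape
(3, 2, 11)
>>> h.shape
(2, 2)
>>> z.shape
(2, 2)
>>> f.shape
(2, 2)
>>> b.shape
(17, 5)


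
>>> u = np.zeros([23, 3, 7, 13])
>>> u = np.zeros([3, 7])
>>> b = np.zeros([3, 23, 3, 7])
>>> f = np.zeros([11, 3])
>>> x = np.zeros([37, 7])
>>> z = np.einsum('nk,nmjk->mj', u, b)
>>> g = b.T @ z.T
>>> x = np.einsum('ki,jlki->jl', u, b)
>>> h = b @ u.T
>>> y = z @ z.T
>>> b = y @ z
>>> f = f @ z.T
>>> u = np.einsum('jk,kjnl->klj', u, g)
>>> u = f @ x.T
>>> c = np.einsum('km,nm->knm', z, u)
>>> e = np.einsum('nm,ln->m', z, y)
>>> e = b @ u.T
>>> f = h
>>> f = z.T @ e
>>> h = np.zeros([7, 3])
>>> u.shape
(11, 3)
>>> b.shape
(23, 3)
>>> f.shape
(3, 11)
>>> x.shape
(3, 23)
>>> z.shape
(23, 3)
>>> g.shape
(7, 3, 23, 23)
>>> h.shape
(7, 3)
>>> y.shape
(23, 23)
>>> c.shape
(23, 11, 3)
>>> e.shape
(23, 11)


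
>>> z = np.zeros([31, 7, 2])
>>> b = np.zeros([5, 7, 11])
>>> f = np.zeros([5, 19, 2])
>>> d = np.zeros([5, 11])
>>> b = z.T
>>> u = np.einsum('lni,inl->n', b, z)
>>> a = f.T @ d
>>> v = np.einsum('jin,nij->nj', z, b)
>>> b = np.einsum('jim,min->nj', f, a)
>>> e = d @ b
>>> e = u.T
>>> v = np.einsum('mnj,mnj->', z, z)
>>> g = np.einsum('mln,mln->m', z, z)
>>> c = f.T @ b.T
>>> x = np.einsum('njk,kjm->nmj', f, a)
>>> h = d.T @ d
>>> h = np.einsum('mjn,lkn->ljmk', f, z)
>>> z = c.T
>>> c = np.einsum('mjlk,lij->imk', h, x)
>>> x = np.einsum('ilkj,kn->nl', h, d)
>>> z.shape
(11, 19, 2)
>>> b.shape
(11, 5)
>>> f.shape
(5, 19, 2)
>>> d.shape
(5, 11)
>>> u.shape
(7,)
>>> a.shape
(2, 19, 11)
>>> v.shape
()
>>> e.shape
(7,)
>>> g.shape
(31,)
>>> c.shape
(11, 31, 7)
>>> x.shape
(11, 19)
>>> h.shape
(31, 19, 5, 7)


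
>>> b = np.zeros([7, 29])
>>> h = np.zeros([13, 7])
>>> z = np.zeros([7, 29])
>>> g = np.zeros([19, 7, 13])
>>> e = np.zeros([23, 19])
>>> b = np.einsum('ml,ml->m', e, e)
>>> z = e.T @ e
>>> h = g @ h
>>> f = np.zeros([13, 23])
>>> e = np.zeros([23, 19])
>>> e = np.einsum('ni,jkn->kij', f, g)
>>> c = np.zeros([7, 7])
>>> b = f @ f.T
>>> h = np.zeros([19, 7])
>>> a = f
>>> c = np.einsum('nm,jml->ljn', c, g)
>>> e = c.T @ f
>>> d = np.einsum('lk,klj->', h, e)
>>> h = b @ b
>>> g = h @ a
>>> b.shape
(13, 13)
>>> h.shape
(13, 13)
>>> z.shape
(19, 19)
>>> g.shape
(13, 23)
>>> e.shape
(7, 19, 23)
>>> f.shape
(13, 23)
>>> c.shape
(13, 19, 7)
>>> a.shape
(13, 23)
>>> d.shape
()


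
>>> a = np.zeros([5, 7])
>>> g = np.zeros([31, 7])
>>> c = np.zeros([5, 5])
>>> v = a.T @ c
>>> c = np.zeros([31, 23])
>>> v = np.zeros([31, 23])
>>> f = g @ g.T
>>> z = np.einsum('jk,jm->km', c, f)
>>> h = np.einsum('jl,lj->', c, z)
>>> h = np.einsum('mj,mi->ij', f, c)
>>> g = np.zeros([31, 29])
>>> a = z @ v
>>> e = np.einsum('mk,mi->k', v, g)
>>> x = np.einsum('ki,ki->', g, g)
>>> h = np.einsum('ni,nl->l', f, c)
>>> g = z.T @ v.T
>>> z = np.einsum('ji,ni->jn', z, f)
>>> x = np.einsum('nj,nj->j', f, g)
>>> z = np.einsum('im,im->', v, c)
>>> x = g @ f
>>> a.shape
(23, 23)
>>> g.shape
(31, 31)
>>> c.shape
(31, 23)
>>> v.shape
(31, 23)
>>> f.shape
(31, 31)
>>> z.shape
()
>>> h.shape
(23,)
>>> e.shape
(23,)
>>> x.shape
(31, 31)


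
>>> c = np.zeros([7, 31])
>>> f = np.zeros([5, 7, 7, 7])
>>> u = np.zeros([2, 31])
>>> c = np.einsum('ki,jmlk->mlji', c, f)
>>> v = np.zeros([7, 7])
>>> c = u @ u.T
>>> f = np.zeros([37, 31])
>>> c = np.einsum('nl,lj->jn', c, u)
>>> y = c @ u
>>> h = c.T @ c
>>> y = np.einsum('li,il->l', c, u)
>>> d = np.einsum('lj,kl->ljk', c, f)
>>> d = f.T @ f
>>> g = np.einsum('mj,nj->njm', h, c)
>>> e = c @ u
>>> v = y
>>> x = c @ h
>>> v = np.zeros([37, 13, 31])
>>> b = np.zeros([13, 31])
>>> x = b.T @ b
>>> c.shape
(31, 2)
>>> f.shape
(37, 31)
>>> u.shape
(2, 31)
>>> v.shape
(37, 13, 31)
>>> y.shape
(31,)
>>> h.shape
(2, 2)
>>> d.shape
(31, 31)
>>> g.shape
(31, 2, 2)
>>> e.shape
(31, 31)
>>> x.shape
(31, 31)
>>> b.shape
(13, 31)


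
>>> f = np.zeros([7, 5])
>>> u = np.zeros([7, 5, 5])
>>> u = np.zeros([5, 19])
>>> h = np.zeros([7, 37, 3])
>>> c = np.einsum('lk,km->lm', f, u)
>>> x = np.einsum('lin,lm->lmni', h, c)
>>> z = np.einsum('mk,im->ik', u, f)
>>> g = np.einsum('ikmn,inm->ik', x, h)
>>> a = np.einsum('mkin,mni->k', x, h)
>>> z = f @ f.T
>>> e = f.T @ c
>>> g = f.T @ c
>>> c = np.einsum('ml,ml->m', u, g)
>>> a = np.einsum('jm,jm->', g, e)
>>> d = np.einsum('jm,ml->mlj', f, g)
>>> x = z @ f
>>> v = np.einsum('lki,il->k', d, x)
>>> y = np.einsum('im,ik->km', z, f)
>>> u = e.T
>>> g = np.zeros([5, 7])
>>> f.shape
(7, 5)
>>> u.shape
(19, 5)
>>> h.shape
(7, 37, 3)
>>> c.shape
(5,)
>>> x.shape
(7, 5)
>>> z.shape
(7, 7)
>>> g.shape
(5, 7)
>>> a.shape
()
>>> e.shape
(5, 19)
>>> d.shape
(5, 19, 7)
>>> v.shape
(19,)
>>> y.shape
(5, 7)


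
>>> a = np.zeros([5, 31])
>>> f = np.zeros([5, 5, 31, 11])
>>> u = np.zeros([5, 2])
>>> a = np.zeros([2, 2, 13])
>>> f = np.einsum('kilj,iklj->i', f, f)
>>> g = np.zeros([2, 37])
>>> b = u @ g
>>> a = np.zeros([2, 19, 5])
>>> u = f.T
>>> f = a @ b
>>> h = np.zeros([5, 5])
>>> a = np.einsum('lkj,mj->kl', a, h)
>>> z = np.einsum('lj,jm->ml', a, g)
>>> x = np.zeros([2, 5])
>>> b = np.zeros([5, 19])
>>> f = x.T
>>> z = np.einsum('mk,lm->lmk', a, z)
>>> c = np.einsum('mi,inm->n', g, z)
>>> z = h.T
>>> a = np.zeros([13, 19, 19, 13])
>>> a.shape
(13, 19, 19, 13)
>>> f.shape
(5, 2)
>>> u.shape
(5,)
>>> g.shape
(2, 37)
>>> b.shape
(5, 19)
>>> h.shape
(5, 5)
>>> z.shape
(5, 5)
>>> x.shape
(2, 5)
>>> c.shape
(19,)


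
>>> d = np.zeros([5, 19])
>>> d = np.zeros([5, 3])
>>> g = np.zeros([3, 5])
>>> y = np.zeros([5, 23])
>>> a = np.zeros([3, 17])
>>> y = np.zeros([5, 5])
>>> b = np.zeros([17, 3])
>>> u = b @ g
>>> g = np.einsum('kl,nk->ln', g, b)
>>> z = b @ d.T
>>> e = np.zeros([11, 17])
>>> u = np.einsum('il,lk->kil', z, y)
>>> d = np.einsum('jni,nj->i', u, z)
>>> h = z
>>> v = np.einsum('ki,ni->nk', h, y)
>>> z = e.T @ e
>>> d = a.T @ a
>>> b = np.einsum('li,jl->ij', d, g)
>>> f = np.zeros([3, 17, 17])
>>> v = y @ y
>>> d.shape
(17, 17)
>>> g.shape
(5, 17)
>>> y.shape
(5, 5)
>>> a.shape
(3, 17)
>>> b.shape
(17, 5)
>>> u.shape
(5, 17, 5)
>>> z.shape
(17, 17)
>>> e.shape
(11, 17)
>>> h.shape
(17, 5)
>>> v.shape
(5, 5)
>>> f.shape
(3, 17, 17)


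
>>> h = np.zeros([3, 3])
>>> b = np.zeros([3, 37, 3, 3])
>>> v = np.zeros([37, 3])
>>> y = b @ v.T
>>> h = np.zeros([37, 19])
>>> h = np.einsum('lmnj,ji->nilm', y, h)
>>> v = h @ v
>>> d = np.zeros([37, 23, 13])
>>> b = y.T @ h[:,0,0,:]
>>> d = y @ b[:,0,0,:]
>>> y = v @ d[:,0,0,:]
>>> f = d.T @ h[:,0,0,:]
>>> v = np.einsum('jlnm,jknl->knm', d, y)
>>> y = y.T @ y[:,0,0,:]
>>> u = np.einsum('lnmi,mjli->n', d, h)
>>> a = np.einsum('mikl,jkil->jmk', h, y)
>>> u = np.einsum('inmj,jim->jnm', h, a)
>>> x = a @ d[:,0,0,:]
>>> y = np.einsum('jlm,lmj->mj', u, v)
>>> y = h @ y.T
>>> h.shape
(3, 19, 3, 37)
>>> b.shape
(37, 3, 37, 37)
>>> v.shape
(19, 3, 37)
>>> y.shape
(3, 19, 3, 3)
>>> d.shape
(3, 37, 3, 37)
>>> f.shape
(37, 3, 37, 37)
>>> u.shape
(37, 19, 3)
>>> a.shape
(37, 3, 3)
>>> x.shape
(37, 3, 37)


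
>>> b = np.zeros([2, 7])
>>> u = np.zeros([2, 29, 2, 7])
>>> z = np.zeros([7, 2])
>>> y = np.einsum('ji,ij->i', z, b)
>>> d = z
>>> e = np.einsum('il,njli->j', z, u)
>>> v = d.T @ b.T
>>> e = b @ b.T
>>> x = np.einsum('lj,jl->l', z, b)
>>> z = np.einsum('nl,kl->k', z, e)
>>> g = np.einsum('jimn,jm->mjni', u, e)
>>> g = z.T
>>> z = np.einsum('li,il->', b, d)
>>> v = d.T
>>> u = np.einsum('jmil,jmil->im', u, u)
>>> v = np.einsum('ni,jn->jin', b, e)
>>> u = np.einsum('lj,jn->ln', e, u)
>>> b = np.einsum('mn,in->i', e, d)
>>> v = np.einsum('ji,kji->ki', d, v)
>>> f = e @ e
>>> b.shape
(7,)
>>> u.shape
(2, 29)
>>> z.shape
()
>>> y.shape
(2,)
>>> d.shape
(7, 2)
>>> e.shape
(2, 2)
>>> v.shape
(2, 2)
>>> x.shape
(7,)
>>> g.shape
(2,)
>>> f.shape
(2, 2)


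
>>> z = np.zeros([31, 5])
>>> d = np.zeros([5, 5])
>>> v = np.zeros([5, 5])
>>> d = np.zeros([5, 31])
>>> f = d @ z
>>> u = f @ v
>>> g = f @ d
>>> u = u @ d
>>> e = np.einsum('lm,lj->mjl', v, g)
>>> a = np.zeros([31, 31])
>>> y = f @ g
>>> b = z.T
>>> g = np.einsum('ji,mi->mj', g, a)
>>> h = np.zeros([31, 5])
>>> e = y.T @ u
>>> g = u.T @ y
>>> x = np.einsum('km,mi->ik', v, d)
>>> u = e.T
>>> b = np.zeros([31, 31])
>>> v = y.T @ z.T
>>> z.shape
(31, 5)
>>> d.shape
(5, 31)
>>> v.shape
(31, 31)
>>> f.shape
(5, 5)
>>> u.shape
(31, 31)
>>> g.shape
(31, 31)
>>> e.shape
(31, 31)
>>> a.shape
(31, 31)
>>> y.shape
(5, 31)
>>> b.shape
(31, 31)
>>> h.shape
(31, 5)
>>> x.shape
(31, 5)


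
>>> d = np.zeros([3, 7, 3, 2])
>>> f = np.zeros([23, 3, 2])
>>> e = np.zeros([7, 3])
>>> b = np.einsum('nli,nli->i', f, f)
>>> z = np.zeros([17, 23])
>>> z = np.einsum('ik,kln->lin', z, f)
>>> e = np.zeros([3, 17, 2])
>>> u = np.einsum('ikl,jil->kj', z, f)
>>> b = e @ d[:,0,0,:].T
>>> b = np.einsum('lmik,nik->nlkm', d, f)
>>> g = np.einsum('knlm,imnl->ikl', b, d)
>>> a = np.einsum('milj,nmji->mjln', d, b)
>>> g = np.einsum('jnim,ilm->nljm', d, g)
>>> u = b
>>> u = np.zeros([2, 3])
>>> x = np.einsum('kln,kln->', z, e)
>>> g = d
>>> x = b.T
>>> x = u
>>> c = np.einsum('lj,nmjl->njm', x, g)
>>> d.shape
(3, 7, 3, 2)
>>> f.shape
(23, 3, 2)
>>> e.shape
(3, 17, 2)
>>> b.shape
(23, 3, 2, 7)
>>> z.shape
(3, 17, 2)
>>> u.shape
(2, 3)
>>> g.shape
(3, 7, 3, 2)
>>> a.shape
(3, 2, 3, 23)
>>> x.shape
(2, 3)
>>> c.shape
(3, 3, 7)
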